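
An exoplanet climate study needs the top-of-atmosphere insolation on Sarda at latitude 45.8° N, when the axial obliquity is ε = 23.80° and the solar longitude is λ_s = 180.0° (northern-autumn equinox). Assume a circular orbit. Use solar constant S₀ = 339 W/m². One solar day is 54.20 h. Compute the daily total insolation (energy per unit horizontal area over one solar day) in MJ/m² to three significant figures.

14.7 MJ/m²

Solar declination: sin δ = sin ε · sin λ_s = sin 23.80° × sin 180.0° = 0.00000, so δ = +0.000°.
cos H₀ = −tan(+45.8°) tan(+0.000°) = -0.0000, H₀ = 1.5708 rad.
Bracket: H₀ sin φ sin δ + cos φ cos δ sin H₀ = 1.5708×0.71691×0.00000 + 0.69717×1.00000×1.00000 = 0.000000 + 0.697170 = 0.697170.
Q̄ = (S₀/π) × [bracket] = (339/π) × 0.697170 = 75.230 W/m².
Daily total = Q̄ × 54.20 h × 3600 s/h = 75.230 × 54.20 × 3600 / 10⁶ = 14.68 MJ/m².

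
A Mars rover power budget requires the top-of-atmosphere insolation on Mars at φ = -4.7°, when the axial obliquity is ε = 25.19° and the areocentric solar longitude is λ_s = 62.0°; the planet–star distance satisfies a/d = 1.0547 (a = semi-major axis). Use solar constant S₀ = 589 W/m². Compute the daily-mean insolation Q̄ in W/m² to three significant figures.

sin δ = sin 25.19° × sin 62.0° = 0.37580, so δ = +22.074°.
cos H₀ = −tan(-4.7°) tan(+22.074°) = 0.0333, H₀ = 1.5374 rad.
Bracket: H₀ sin φ sin δ + cos φ cos δ sin H₀ = 1.5374×-0.08194×0.37580 + 0.99664×0.92670×0.99944 = -0.047341 + 0.923069 = 0.875728.
Inverse-square distance factor (a/d)² = 1.0547² = 1.112392.
Q̄ = (S₀/π) × 1.112392 × [bracket] = (589/π) × 1.112392 × 0.875728 = 182.6 W/m².

Q̄ ≈ 183 W/m²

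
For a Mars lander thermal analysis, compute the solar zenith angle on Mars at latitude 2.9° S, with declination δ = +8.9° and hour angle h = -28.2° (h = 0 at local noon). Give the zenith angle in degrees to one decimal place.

θ_z = 30.5°

cos θ_z = sin φ sin δ + cos φ cos δ cos h = -0.007827 + 0.869577 = 0.861750.
θ_z = arccos(0.861750) = 30.5°.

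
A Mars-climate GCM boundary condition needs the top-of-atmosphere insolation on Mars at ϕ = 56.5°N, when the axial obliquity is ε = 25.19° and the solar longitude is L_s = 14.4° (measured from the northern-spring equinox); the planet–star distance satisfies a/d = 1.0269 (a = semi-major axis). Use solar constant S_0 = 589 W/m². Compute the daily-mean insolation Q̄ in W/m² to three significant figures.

Q̄ ≈ 137 W/m²

Solar declination: sin δ = sin ε · sin L_s = sin 25.19° × sin 14.4° = 0.10585, so δ = +6.076°.
cos h₀ = −tan(+56.5°) tan(+6.076°) = -0.1608, h₀ = 1.7323 rad.
Bracket: h₀ sin ϕ sin δ + cos ϕ cos δ sin h₀ = 1.7323×0.83389×0.10585 + 0.55194×0.99438×0.98698 = 0.152905 + 0.541692 = 0.694597.
Inverse-square distance factor (a/d)² = 1.0269² = 1.054524.
Q̄ = (S_0/π) × 1.054524 × [bracket] = (589/π) × 1.054524 × 0.694597 = 137.3 W/m².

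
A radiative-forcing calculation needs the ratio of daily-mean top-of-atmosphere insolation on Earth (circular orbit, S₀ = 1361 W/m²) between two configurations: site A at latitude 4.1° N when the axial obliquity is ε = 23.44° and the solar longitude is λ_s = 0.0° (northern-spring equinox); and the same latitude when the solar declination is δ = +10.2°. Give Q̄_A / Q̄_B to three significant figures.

— Configuration A (φ=+4.1°):
Solar declination: sin δ = sin ε · sin λ_s = sin 23.44° × sin 0.0° = 0.00000, so δ = +0.000°.
cos H₀ = −tan(+4.1°) tan(+0.000°) = -0.0000, H₀ = 1.5708 rad.
Bracket: H₀ sin φ sin δ + cos φ cos δ sin H₀ = 1.5708×0.07150×0.00000 + 0.99744×1.00000×1.00000 = 0.000000 + 0.997440 = 0.997440.
Q̄ = (S₀/π) × [bracket] = (1361/π) × 0.997440 = 432.11 W/m².
— Configuration B (φ=+4.1°):
cos H₀ = −tan(+4.1°) tan(+10.200°) = -0.0129, H₀ = 1.5837 rad.
Bracket: H₀ sin φ sin δ + cos φ cos δ sin H₀ = 1.5837×0.07150×0.17708 + 0.99744×0.98420×0.99992 = 0.020052 + 0.981602 = 1.001654.
Q̄ = (S₀/π) × [bracket] = (1361/π) × 1.001654 = 433.94 W/m².
Ratio Q̄_A / Q̄_B = 432.11 / 433.94 = 0.9958.

Q̄_A / Q̄_B ≈ 0.996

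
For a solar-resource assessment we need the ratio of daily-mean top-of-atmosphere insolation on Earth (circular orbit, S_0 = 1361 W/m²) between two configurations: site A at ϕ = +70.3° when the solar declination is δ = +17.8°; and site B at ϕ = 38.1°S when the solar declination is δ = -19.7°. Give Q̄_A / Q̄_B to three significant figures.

Q̄_A / Q̄_B ≈ 0.833

— Configuration A (ϕ=+70.3°):
cos h₀ = −tan(+70.3°) tan(+17.800°) = -0.8967, h₀ = 2.6831 rad.
Bracket: h₀ sin ϕ sin δ + cos ϕ cos δ sin h₀ = 2.6831×0.94147×0.30570 + 0.33710×0.95213×0.44264 = 0.772216 + 0.142071 = 0.914287.
Q̄ = (S_0/π) × [bracket] = (1361/π) × 0.914287 = 396.09 W/m².
— Configuration B (ϕ=-38.1°):
cos h₀ = −tan(-38.1°) tan(-19.700°) = -0.2807, h₀ = 1.8554 rad.
Bracket: h₀ sin ϕ sin δ + cos ϕ cos δ sin h₀ = 1.8554×-0.61704×-0.33710 + 0.78694×0.94147×0.95978 = 0.385931 + 0.711082 = 1.097013.
Q̄ = (S_0/π) × [bracket] = (1361/π) × 1.097013 = 475.25 W/m².
Ratio Q̄_A / Q̄_B = 396.09 / 475.25 = 0.8334.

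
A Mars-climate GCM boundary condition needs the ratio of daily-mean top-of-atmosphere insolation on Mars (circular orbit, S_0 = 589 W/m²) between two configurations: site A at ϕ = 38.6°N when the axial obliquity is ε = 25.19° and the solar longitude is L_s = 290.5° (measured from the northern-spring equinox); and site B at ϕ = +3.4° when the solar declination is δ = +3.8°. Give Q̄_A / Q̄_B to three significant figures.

Q̄_A / Q̄_B ≈ 0.369

— Configuration A (ϕ=+38.6°):
Solar declination: sin δ = sin ε · sin L_s = sin 25.19° × sin 290.5° = -0.39867, so δ = -23.495°.
cos h₀ = −tan(+38.6°) tan(-23.495°) = 0.3470, h₀ = 1.2164 rad.
Bracket: h₀ sin ϕ sin δ + cos ϕ cos δ sin h₀ = 1.2164×0.62388×-0.39867 + 0.78152×0.91710×0.93786 = -0.302546 + 0.672194 = 0.369648.
Q̄ = (S_0/π) × [bracket] = (589/π) × 0.369648 = 69.303 W/m².
— Configuration B (ϕ=+3.4°):
cos h₀ = −tan(+3.4°) tan(+3.800°) = -0.0039, h₀ = 1.5747 rad.
Bracket: h₀ sin ϕ sin δ + cos ϕ cos δ sin h₀ = 1.5747×0.05931×0.06627 + 0.99824×0.99780×0.99999 = 0.006189 + 0.996034 = 1.002223.
Q̄ = (S_0/π) × [bracket] = (589/π) × 1.002223 = 187.90 W/m².
Ratio Q̄_A / Q̄_B = 69.303 / 187.90 = 0.3688.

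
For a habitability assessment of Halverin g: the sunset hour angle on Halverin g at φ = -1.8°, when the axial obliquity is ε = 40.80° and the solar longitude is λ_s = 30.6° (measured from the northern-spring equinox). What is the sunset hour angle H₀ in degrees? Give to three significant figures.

H₀ = 89.4°

Solar declination: sin δ = sin ε · sin λ_s = sin 40.80° × sin 30.6° = 0.33262, so δ = +19.428°.
cos H₀ = −tan φ · tan δ = −tan(-1.8°) × tan(+19.428°) = 0.0111, so H₀ = 1.5597 rad = 89.36°.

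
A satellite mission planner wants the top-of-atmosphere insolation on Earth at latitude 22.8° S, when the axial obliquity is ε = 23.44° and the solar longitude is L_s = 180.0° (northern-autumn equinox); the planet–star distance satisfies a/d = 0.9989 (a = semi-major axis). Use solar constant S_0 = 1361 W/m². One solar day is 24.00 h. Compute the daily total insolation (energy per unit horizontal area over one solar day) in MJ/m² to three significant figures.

Solar declination: sin δ = sin ε · sin L_s = sin 23.44° × sin 180.0° = 0.00000, so δ = +0.000°.
cos h₀ = −tan(-22.8°) tan(+0.000°) = 0.0000, h₀ = 1.5708 rad.
Bracket: h₀ sin ϕ sin δ + cos ϕ cos δ sin h₀ = 1.5708×-0.38752×0.00000 + 0.92186×1.00000×1.00000 = -0.000000 + 0.921860 = 0.921860.
Inverse-square distance factor (a/d)² = 0.9989² = 0.997801.
Q̄ = (S_0/π) × 0.997801 × [bracket] = (1361/π) × 0.997801 × 0.921860 = 398.49 W/m².
Daily total = Q̄ × 24.00 h × 3600 s/h = 398.49 × 24.00 × 3600 / 10⁶ = 34.43 MJ/m².

34.4 MJ/m²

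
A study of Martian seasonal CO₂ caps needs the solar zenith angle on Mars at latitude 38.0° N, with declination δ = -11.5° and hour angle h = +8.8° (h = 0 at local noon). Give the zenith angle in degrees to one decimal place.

θ_z = 50.2°

cos θ_z = sin φ sin δ + cos φ cos δ cos h = -0.122743 + 0.763101 = 0.640358.
θ_z = arccos(0.640358) = 50.2°.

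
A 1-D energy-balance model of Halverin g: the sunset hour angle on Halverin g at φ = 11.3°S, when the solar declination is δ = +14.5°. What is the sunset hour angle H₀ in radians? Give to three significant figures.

H₀ = 1.52 rad

cos H₀ = −tan φ · tan δ = −tan(-11.3°) × tan(+14.500°) = 0.0517, so H₀ = 1.5191 rad = 87.04°.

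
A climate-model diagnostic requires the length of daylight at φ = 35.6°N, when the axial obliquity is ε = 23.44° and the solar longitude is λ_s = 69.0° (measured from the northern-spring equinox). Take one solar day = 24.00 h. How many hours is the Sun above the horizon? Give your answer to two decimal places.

Solar declination: sin δ = sin ε · sin λ_s = sin 23.44° × sin 69.0° = 0.37137, so δ = +21.800°.
cos H₀ = −tan φ · tan δ = −tan(+35.6°) × tan(+21.800°) = -0.2864, so H₀ = 1.8612 rad = 106.64°.
Daylight = 2H₀/(2π) × 24.00 h = (1.8612/π) × 24.00 = 14.22 h.

14.22 h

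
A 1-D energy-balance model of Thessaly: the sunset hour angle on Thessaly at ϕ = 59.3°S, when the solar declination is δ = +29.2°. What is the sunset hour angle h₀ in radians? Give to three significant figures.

cos h₀ = −tan ϕ · tan δ = −tan(-59.3°) × tan(+29.200°) = 0.9413, so h₀ = 0.3444 rad = 19.74°.

h₀ = 0.344 rad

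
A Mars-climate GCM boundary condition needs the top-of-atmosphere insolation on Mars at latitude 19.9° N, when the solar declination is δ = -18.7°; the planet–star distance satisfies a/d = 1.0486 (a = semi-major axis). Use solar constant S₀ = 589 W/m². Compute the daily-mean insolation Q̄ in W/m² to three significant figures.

cos H₀ = −tan(+19.9°) tan(-18.700°) = 0.1225, H₀ = 1.4480 rad.
Bracket: H₀ sin φ sin δ + cos φ cos δ sin H₀ = 1.4480×0.34038×-0.32061 + 0.94029×0.94721×0.99246 = -0.158019 + 0.883937 = 0.725918.
Inverse-square distance factor (a/d)² = 1.0486² = 1.099562.
Q̄ = (S₀/π) × 1.099562 × [bracket] = (589/π) × 1.099562 × 0.725918 = 149.6 W/m².

Q̄ ≈ 150 W/m²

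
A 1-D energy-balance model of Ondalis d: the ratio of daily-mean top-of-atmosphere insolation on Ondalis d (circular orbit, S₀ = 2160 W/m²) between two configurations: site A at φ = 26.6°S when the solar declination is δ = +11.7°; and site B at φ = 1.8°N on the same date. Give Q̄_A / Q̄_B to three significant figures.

— Configuration A (φ=-26.6°):
cos H₀ = −tan(-26.6°) tan(+11.700°) = 0.1037, H₀ = 1.4669 rad.
Bracket: H₀ sin φ sin δ + cos φ cos δ sin H₀ = 1.4669×-0.44776×0.20279 + 0.89415×0.97922×0.99461 = -0.133196 + 0.870850 = 0.737654.
Q̄ = (S₀/π) × [bracket] = (2160/π) × 0.737654 = 507.17 W/m².
— Configuration B (φ=+1.8°):
cos H₀ = −tan(+1.8°) tan(+11.700°) = -0.0065, H₀ = 1.5773 rad.
Bracket: H₀ sin φ sin δ + cos φ cos δ sin H₀ = 1.5773×0.03141×0.20279 + 0.99951×0.97922×0.99998 = 0.010047 + 0.978721 = 0.988768.
Q̄ = (S₀/π) × [bracket] = (2160/π) × 0.988768 = 679.83 W/m².
Ratio Q̄_A / Q̄_B = 507.17 / 679.83 = 0.7460.

Q̄_A / Q̄_B ≈ 0.746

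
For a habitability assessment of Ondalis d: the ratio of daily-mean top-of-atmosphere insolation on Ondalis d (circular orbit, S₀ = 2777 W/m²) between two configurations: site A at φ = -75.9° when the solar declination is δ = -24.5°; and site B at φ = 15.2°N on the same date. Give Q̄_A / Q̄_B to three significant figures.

Q̄_A / Q̄_B ≈ 1.77

— Configuration A (φ=-75.9°):
cos H₀ = −tan(-75.9°) tan(-24.500°) = -1.8143 ≤ −1 ⇒ polar day, H₀ = π.
Bracket: H₀ sin φ sin δ + cos φ cos δ sin H₀ = 3.1416×-0.96987×-0.41469 + 0.24362×0.90996×0.00000 = 1.263537 + 0.000000 = 1.263537.
Q̄ = (S₀/π) × [bracket] = (2777/π) × 1.263537 = 1116.9 W/m².
— Configuration B (φ=+15.2°):
cos H₀ = −tan(+15.2°) tan(-24.500°) = 0.1238, H₀ = 1.4467 rad.
Bracket: H₀ sin φ sin δ + cos φ cos δ sin H₀ = 1.4467×0.26219×-0.41469 + 0.96502×0.90996×0.99230 = -0.157296 + 0.871368 = 0.714072.
Q̄ = (S₀/π) × [bracket] = (2777/π) × 0.714072 = 631.20 W/m².
Ratio Q̄_A / Q̄_B = 1116.9 / 631.20 = 1.769.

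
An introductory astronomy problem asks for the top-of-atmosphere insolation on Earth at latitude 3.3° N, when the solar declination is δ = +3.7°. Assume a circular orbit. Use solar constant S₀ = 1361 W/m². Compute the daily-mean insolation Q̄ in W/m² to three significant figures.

Q̄ ≈ 434 W/m²

cos H₀ = −tan(+3.3°) tan(+3.700°) = -0.0037, H₀ = 1.5745 rad.
Bracket: H₀ sin φ sin δ + cos φ cos δ sin H₀ = 1.5745×0.05756×0.06453 + 0.99834×0.99792×0.99999 = 0.005848 + 0.996253 = 1.002101.
Q̄ = (S₀/π) × [bracket] = (1361/π) × 1.002101 = 434.1 W/m².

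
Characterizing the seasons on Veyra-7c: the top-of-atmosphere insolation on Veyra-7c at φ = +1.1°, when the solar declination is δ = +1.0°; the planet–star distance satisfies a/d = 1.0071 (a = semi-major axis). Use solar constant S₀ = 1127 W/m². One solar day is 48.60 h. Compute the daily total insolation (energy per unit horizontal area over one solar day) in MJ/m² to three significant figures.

63.7 MJ/m²

cos H₀ = −tan(+1.1°) tan(+1.000°) = -0.0003, H₀ = 1.5711 rad.
Bracket: H₀ sin φ sin δ + cos φ cos δ sin H₀ = 1.5711×0.01920×0.01745 + 0.99982×0.99985×1.00000 = 0.000526 + 0.999670 = 1.000196.
Inverse-square distance factor (a/d)² = 1.0071² = 1.014250.
Q̄ = (S₀/π) × 1.014250 × [bracket] = (1127/π) × 1.014250 × 1.000196 = 363.92 W/m².
Daily total = Q̄ × 48.60 h × 3600 s/h = 363.92 × 48.60 × 3600 / 10⁶ = 63.67 MJ/m².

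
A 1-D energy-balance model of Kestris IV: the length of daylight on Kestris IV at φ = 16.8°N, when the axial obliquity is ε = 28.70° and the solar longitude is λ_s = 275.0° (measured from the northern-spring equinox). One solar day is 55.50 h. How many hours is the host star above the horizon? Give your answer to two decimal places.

24.83 h

Solar declination: sin δ = sin ε · sin λ_s = sin 28.70° × sin 275.0° = -0.47840, so δ = -28.581°.
cos H₀ = −tan φ · tan δ = −tan(+16.8°) × tan(-28.581°) = 0.1645, so H₀ = 1.4056 rad = 80.53°.
Daylight = 2H₀/(2π) × 55.50 h = (1.4056/π) × 55.50 = 24.83 h.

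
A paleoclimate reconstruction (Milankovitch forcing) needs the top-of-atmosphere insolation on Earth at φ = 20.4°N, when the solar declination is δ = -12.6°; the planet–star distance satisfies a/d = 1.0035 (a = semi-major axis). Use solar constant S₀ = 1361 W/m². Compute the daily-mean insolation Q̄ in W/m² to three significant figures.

Q̄ ≈ 348 W/m²

cos H₀ = −tan(+20.4°) tan(-12.600°) = 0.0831, H₀ = 1.4876 rad.
Bracket: H₀ sin φ sin δ + cos φ cos δ sin H₀ = 1.4876×0.34857×-0.21814 + 0.93728×0.97592×0.99654 = -0.113113 + 0.911545 = 0.798432.
Inverse-square distance factor (a/d)² = 1.0035² = 1.007012.
Q̄ = (S₀/π) × 1.007012 × [bracket] = (1361/π) × 1.007012 × 0.798432 = 348.3 W/m².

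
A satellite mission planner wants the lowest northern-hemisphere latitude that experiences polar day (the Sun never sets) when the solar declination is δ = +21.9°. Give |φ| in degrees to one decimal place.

|φ| = 68.1°

Polar day requires cos H₀ = −tan φ tan δ ≤ −1, i.e. tan φ tan δ ≥ 1.
The boundary is |tan φ| · |tan δ| = 1, so |φ| = 90° − |δ| = 90° − 21.9° = 68.1° in the northern hemisphere.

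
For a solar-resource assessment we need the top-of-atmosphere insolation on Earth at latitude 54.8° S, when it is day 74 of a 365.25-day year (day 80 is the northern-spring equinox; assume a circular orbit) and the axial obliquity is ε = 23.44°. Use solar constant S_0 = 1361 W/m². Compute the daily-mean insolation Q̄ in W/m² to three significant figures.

Solar longitude: L_s = 360° × (74 − 80)/365.25 = -5.914°, i.e. -5.914° + 360° = 354.086°.
sin δ = sin 23.44° × sin 354.086° = -0.04098, so δ = -2.349°.
cos h₀ = −tan(-54.8°) tan(-2.349°) = -0.0581, h₀ = 1.6290 rad.
Bracket: h₀ sin ϕ sin δ + cos ϕ cos δ sin h₀ = 1.6290×-0.81714×-0.04098 + 0.57643×0.99916×0.99831 = 0.054549 + 0.574972 = 0.629521.
Q̄ = (S_0/π) × [bracket] = (1361/π) × 0.629521 = 272.7 W/m².

Q̄ ≈ 273 W/m²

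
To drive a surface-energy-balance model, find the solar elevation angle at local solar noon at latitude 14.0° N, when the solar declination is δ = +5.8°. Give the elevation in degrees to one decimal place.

At local noon the hour angle is zero, so the zenith angle equals |φ − δ| = |+14.0° − (+5.800°)| = 8.200°.
Elevation = 90° − 8.200° = 81.8°.

81.8°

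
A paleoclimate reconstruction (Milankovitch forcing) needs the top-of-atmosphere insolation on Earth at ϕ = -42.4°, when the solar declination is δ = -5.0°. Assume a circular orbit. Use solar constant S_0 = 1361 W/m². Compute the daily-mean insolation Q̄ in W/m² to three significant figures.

cos h₀ = −tan(-42.4°) tan(-5.000°) = -0.0799, h₀ = 1.6508 rad.
Bracket: h₀ sin ϕ sin δ + cos ϕ cos δ sin h₀ = 1.6508×-0.67430×-0.08716 + 0.73846×0.99619×0.99680 = 0.097021 + 0.733292 = 0.830313.
Q̄ = (S_0/π) × [bracket] = (1361/π) × 0.830313 = 359.7 W/m².

Q̄ ≈ 360 W/m²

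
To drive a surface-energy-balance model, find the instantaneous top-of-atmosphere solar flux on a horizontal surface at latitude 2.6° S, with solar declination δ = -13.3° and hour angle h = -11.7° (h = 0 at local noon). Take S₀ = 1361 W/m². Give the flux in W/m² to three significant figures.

1.31e+03 W/m²

cos θ_z = sin φ sin δ + cos φ cos δ cos h = 0.010436 + 0.951978 = 0.962414.
Flux = S₀ · cos θ_z = 1361 × 0.962414 = 1310 W/m².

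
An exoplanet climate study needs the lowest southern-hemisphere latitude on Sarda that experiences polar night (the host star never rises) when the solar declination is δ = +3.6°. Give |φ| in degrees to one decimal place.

|φ| = 86.4°

Polar night requires cos H₀ = −tan φ tan δ ≥ 1, i.e. tan φ tan δ ≤ −1.
The boundary is |tan φ| · |tan δ| = 1, so |φ| = 90° − |δ| = 90° − 3.6° = 86.4° in the southern hemisphere.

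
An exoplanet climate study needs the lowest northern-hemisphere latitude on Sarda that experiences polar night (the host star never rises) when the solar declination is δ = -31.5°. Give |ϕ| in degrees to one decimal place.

|ϕ| = 58.5°

Polar night requires cos h₀ = −tan ϕ tan δ ≥ 1, i.e. tan ϕ tan δ ≤ −1.
The boundary is |tan ϕ| · |tan δ| = 1, so |ϕ| = 90° − |δ| = 90° − 31.5° = 58.5° in the northern hemisphere.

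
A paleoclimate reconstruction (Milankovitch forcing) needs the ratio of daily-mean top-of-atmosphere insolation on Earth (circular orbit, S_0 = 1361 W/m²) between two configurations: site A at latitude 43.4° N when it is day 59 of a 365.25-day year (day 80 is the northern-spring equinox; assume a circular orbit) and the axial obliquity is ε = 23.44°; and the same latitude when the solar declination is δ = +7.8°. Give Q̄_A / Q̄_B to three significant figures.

Q̄_A / Q̄_B ≈ 0.658

— Configuration A (ϕ=+43.4°):
Solar longitude: L_s = 360° × (59 − 80)/365.25 = -20.698°, i.e. -20.698° + 360° = 339.302°.
sin δ = sin 23.44° × sin 339.302° = -0.14060, so δ = -8.082°.
cos h₀ = −tan(+43.4°) tan(-8.082°) = 0.1343, h₀ = 1.4361 rad.
Bracket: h₀ sin ϕ sin δ + cos ϕ cos δ sin h₀ = 1.4361×0.68709×-0.14060 + 0.72657×0.99007×0.99094 = -0.138734 + 0.712838 = 0.574104.
Q̄ = (S_0/π) × [bracket] = (1361/π) × 0.574104 = 248.71 W/m².
— Configuration B (ϕ=+43.4°):
cos h₀ = −tan(+43.4°) tan(+7.800°) = -0.1295, h₀ = 1.7007 rad.
Bracket: h₀ sin ϕ sin δ + cos ϕ cos δ sin h₀ = 1.7007×0.68709×0.13572 + 0.72657×0.99075×0.99157 = 0.158593 + 0.713781 = 0.872374.
Q̄ = (S_0/π) × [bracket] = (1361/π) × 0.872374 = 377.93 W/m².
Ratio Q̄_A / Q̄_B = 248.71 / 377.93 = 0.6581.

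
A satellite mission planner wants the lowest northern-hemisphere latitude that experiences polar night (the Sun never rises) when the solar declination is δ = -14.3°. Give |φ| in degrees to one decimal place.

|φ| = 75.7°

Polar night requires cos H₀ = −tan φ tan δ ≥ 1, i.e. tan φ tan δ ≤ −1.
The boundary is |tan φ| · |tan δ| = 1, so |φ| = 90° − |δ| = 90° − 14.3° = 75.7° in the northern hemisphere.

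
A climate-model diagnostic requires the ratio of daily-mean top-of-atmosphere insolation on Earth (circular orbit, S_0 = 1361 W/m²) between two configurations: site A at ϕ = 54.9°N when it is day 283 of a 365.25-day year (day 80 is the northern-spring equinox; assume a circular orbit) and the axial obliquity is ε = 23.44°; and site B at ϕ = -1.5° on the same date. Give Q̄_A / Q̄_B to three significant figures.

Q̄_A / Q̄_B ≈ 0.407

— Configuration A (ϕ=+54.9°):
Solar longitude: L_s = 360° × (283 − 80)/365.25 = 200.082°.
sin δ = sin 23.44° × sin 200.082° = -0.13659, so δ = -7.850°.
cos h₀ = −tan(+54.9°) tan(-7.850°) = 0.1962, h₀ = 1.3733 rad.
Bracket: h₀ sin ϕ sin δ + cos ϕ cos δ sin h₀ = 1.3733×0.81815×-0.13659 + 0.57501×0.99063×0.98057 = -0.153468 + 0.558554 = 0.405086.
Q̄ = (S_0/π) × [bracket] = (1361/π) × 0.405086 = 175.49 W/m².
— Configuration B (ϕ=-1.5°):
cos h₀ = −tan(-1.5°) tan(-7.850°) = -0.0036, h₀ = 1.5744 rad.
Bracket: h₀ sin ϕ sin δ + cos ϕ cos δ sin h₀ = 1.5744×-0.02618×-0.13659 + 0.99966×0.99063×0.99999 = 0.005630 + 0.990283 = 0.995913.
Q̄ = (S_0/π) × [bracket] = (1361/π) × 0.995913 = 431.45 W/m².
Ratio Q̄_A / Q̄_B = 175.49 / 431.45 = 0.4067.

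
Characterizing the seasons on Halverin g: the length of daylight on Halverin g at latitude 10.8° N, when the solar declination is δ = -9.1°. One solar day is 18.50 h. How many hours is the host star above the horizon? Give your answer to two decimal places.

9.07 h

cos H₀ = −tan φ · tan δ = −tan(+10.8°) × tan(-9.100°) = 0.0306, so H₀ = 1.5402 rad = 88.25°.
Daylight = 2H₀/(2π) × 18.50 h = (1.5402/π) × 18.50 = 9.07 h.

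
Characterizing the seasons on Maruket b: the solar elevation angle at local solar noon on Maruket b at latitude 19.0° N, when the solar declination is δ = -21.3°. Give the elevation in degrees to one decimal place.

At local noon the hour angle is zero, so the zenith angle equals |ϕ − δ| = |+19.0° − (-21.300°)| = 40.300°.
Elevation = 90° − 40.300° = 49.7°.

49.7°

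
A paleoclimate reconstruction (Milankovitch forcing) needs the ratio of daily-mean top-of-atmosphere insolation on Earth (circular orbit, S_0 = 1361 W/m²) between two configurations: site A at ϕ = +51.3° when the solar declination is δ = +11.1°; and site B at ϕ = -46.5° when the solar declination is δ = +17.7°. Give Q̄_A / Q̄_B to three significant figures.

Q̄_A / Q̄_B ≈ 2.50

— Configuration A (ϕ=+51.3°):
cos h₀ = −tan(+51.3°) tan(+11.100°) = -0.2449, h₀ = 1.8182 rad.
Bracket: h₀ sin ϕ sin δ + cos ϕ cos δ sin h₀ = 1.8182×0.78043×0.19252 + 0.62524×0.98129×0.96955 = 0.273182 + 0.594859 = 0.868041.
Q̄ = (S_0/π) × [bracket] = (1361/π) × 0.868041 = 376.05 W/m².
— Configuration B (ϕ=-46.5°):
cos h₀ = −tan(-46.5°) tan(+17.700°) = 0.3363, h₀ = 1.2278 rad.
Bracket: h₀ sin ϕ sin δ + cos ϕ cos δ sin h₀ = 1.2278×-0.72537×0.30403 + 0.68835×0.95266×0.94175 = -0.270772 + 0.617565 = 0.346793.
Q̄ = (S_0/π) × [bracket] = (1361/π) × 0.346793 = 150.24 W/m².
Ratio Q̄_A / Q̄_B = 376.05 / 150.24 = 2.503.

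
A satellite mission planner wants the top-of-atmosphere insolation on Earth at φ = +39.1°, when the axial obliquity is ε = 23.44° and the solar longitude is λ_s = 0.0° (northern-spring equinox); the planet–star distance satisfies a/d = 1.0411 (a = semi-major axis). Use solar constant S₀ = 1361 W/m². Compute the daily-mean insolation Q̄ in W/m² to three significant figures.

Solar declination: sin δ = sin ε · sin λ_s = sin 23.44° × sin 0.0° = 0.00000, so δ = +0.000°.
cos H₀ = −tan(+39.1°) tan(+0.000°) = -0.0000, H₀ = 1.5708 rad.
Bracket: H₀ sin φ sin δ + cos φ cos δ sin H₀ = 1.5708×0.63068×0.00000 + 0.77605×1.00000×1.00000 = 0.000000 + 0.776050 = 0.776050.
Inverse-square distance factor (a/d)² = 1.0411² = 1.083889.
Q̄ = (S₀/π) × 1.083889 × [bracket] = (1361/π) × 1.083889 × 0.776050 = 364.4 W/m².

Q̄ ≈ 364 W/m²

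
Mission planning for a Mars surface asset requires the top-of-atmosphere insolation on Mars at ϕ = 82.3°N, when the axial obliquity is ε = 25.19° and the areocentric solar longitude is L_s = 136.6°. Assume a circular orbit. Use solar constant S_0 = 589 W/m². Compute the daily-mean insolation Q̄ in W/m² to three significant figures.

sin δ = sin 25.19° × sin 136.6° = 0.29244, so δ = +17.004°.
cos h₀ = −tan(+82.3°) tan(+17.004°) = -2.2618 ≤ −1 ⇒ polar day, h₀ = π.
Bracket: h₀ sin ϕ sin δ + cos ϕ cos δ sin h₀ = 3.1416×0.99098×0.29244 + 0.13399×0.95628×0.00000 = 0.910443 + 0.000000 = 0.910443.
Q̄ = (S_0/π) × [bracket] = (589/π) × 0.910443 = 170.7 W/m².

Q̄ ≈ 171 W/m²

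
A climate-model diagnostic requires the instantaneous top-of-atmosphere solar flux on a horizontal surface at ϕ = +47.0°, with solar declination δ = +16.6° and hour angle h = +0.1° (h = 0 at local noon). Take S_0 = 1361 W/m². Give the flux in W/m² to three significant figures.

1.17e+03 W/m²

cos θ_z = sin ϕ sin δ + cos ϕ cos δ cos h = 0.208939 + 0.653573 = 0.862512.
Flux = S_0 · cos θ_z = 1361 × 0.862512 = 1174 W/m².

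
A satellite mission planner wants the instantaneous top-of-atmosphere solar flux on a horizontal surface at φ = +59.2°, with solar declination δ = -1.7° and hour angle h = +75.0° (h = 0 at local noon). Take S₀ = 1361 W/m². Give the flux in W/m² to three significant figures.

cos θ_z = sin φ sin δ + cos φ cos δ cos h = -0.025482 + 0.132468 = 0.106986.
Flux = S₀ · cos θ_z = 1361 × 0.106986 = 145.6 W/m².

146 W/m²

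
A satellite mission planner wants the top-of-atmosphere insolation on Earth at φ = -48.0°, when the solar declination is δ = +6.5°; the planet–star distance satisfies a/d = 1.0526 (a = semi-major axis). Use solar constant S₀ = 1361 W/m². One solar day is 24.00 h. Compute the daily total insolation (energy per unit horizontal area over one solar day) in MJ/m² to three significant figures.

22.3 MJ/m²

cos H₀ = −tan(-48.0°) tan(+6.500°) = 0.1265, H₀ = 1.4439 rad.
Bracket: H₀ sin φ sin δ + cos φ cos δ sin H₀ = 1.4439×-0.74314×0.11320 + 0.66913×0.99357×0.99196 = -0.121466 + 0.659482 = 0.538016.
Inverse-square distance factor (a/d)² = 1.0526² = 1.107967.
Q̄ = (S₀/π) × 1.107967 × [bracket] = (1361/π) × 1.107967 × 0.538016 = 258.24 W/m².
Daily total = Q̄ × 24.00 h × 3600 s/h = 258.24 × 24.00 × 3600 / 10⁶ = 22.31 MJ/m².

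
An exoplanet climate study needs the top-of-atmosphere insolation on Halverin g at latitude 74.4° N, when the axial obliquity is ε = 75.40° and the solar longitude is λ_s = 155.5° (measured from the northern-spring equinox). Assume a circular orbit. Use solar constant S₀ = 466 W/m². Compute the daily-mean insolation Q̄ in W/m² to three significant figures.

Solar declination: sin δ = sin ε · sin λ_s = sin 75.40° × sin 155.5° = 0.40130, so δ = +23.660°.
cos H₀ = −tan(+74.4°) tan(+23.660°) = -1.5692 ≤ −1 ⇒ polar day, H₀ = π.
Bracket: H₀ sin φ sin δ + cos φ cos δ sin H₀ = 3.1416×0.96316×0.40130 + 0.26892×0.91595×0.00000 = 1.214279 + 0.000000 = 1.214279.
Q̄ = (S₀/π) × [bracket] = (466/π) × 1.214279 = 180.1 W/m².

Q̄ ≈ 180 W/m²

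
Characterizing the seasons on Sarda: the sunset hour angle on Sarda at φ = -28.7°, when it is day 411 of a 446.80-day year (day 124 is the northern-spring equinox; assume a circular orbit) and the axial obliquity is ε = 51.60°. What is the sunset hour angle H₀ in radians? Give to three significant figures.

H₀ = 2.01 rad

Solar longitude: λ_s = 360° × (411 − 124)/446.80 = 231.244°.
sin δ = sin 51.60° × sin 231.244° = -0.61114, so δ = -37.672°.
cos H₀ = −tan φ · tan δ = −tan(-28.7°) × tan(-37.672°) = -0.4227, so H₀ = 2.0072 rad = 115.01°.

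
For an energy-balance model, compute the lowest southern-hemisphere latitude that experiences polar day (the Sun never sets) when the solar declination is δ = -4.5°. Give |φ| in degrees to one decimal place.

Polar day requires cos H₀ = −tan φ tan δ ≤ −1, i.e. tan φ tan δ ≥ 1.
The boundary is |tan φ| · |tan δ| = 1, so |φ| = 90° − |δ| = 90° − 4.5° = 85.5° in the southern hemisphere.

|φ| = 85.5°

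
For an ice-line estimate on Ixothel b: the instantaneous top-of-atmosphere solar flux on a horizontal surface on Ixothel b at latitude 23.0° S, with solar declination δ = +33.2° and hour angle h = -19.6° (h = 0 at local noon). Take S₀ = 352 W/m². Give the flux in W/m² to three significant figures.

180 W/m²

cos θ_z = sin φ sin δ + cos φ cos δ cos h = -0.213950 + 0.725616 = 0.511666.
Flux = S₀ · cos θ_z = 352 × 0.511666 = 180.1 W/m².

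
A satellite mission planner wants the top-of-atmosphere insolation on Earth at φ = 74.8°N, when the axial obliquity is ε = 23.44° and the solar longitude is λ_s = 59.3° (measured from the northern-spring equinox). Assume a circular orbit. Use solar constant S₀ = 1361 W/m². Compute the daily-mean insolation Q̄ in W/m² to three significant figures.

Solar declination: sin δ = sin ε · sin λ_s = sin 23.44° × sin 59.3° = 0.34204, so δ = +20.001°.
cos H₀ = −tan(+74.8°) tan(+20.001°) = -1.3397 ≤ −1 ⇒ polar day, H₀ = π.
Bracket: H₀ sin φ sin δ + cos φ cos δ sin H₀ = 3.1416×0.96502×0.34204 + 0.26219×0.93969×0.00000 = 1.036965 + 0.000000 = 1.036965.
Q̄ = (S₀/π) × [bracket] = (1361/π) × 1.036965 = 449.2 W/m².

Q̄ ≈ 449 W/m²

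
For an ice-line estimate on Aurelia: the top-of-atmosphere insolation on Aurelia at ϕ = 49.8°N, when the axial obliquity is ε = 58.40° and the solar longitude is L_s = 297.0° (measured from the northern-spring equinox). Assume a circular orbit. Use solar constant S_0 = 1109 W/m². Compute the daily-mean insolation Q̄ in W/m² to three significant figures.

Q̄ ≈ 0.00 W/m²

Solar declination: sin δ = sin ε · sin L_s = sin 58.40° × sin 297.0° = -0.75889, so δ = -49.367°.
cos h₀ = −tan(+49.8°) tan(-49.367°) = 1.3790 ≥ 1 ⇒ polar night, h₀ = 0 and Q̄ = 0.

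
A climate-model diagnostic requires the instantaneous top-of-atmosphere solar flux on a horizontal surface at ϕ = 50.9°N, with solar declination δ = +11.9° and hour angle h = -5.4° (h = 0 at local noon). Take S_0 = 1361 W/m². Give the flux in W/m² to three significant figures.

cos θ_z = sin ϕ sin δ + cos ϕ cos δ cos h = 0.160024 + 0.614383 = 0.774407.
Flux = S_0 · cos θ_z = 1361 × 0.774407 = 1054 W/m².

1.05e+03 W/m²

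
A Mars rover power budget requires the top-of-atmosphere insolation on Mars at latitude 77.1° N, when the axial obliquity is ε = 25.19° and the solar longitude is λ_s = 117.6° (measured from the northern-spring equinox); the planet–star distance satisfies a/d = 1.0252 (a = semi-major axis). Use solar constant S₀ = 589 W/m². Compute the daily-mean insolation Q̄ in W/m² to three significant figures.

Q̄ ≈ 228 W/m²

Solar declination: sin δ = sin ε · sin λ_s = sin 25.19° × sin 117.6° = 0.37719, so δ = +22.160°.
cos H₀ = −tan(+77.1°) tan(+22.160°) = -1.7782 ≤ −1 ⇒ polar day, H₀ = π.
Bracket: H₀ sin φ sin δ + cos φ cos δ sin H₀ = 3.1416×0.97476×0.37719 + 0.22325×0.92614×0.00000 = 1.155071 + 0.000000 = 1.155071.
Inverse-square distance factor (a/d)² = 1.0252² = 1.051035.
Q̄ = (S₀/π) × 1.051035 × [bracket] = (589/π) × 1.051035 × 1.155071 = 227.6 W/m².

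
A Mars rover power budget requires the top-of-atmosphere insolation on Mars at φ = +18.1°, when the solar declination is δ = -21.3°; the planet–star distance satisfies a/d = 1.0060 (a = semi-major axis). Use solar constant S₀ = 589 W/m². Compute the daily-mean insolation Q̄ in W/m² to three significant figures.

Q̄ ≈ 136 W/m²

cos H₀ = −tan(+18.1°) tan(-21.300°) = 0.1274, H₀ = 1.4430 rad.
Bracket: H₀ sin φ sin δ + cos φ cos δ sin H₀ = 1.4430×0.31068×-0.36325 + 0.95052×0.93169×0.99185 = -0.162849 + 0.878372 = 0.715523.
Inverse-square distance factor (a/d)² = 1.0060² = 1.012036.
Q̄ = (S₀/π) × 1.012036 × [bracket] = (589/π) × 1.012036 × 0.715523 = 135.8 W/m².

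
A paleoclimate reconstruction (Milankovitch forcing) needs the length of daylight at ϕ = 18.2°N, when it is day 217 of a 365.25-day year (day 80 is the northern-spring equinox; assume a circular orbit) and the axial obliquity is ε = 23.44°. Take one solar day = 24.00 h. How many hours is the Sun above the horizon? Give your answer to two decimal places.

12.74 h

Solar longitude: L_s = 360° × (217 − 80)/365.25 = 135.031°.
sin δ = sin 23.44° × sin 135.031° = 0.28113, so δ = +16.328°.
cos h₀ = −tan ϕ · tan δ = −tan(+18.2°) × tan(+16.328°) = -0.0963, so h₀ = 1.6673 rad = 95.53°.
Daylight = 2h₀/(2π) × 24.00 h = (1.6673/π) × 24.00 = 12.74 h.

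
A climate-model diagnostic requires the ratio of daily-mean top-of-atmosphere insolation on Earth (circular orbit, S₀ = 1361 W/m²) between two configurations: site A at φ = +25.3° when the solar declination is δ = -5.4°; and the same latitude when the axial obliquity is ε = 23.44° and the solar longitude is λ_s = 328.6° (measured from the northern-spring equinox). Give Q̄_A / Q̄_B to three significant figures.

Q̄_A / Q̄_B ≈ 1.12

— Configuration A (φ=+25.3°):
cos H₀ = −tan(+25.3°) tan(-5.400°) = 0.0447, H₀ = 1.5261 rad.
Bracket: H₀ sin φ sin δ + cos φ cos δ sin H₀ = 1.5261×0.42736×-0.09411 + 0.90408×0.99556×0.99900 = -0.061378 + 0.899166 = 0.837788.
Q̄ = (S₀/π) × [bracket] = (1361/π) × 0.837788 = 362.95 W/m².
— Configuration B (φ=+25.3°):
Solar declination: sin δ = sin ε · sin λ_s = sin 23.44° × sin 328.6° = -0.20725, so δ = -11.961°.
cos H₀ = −tan(+25.3°) tan(-11.961°) = 0.1001, H₀ = 1.4705 rad.
Bracket: H₀ sin φ sin δ + cos φ cos δ sin H₀ = 1.4705×0.42736×-0.20725 + 0.90408×0.97829×0.99497 = -0.130243 + 0.880004 = 0.749761.
Q̄ = (S₀/π) × [bracket] = (1361/π) × 0.749761 = 324.81 W/m².
Ratio Q̄_A / Q̄_B = 362.95 / 324.81 = 1.117.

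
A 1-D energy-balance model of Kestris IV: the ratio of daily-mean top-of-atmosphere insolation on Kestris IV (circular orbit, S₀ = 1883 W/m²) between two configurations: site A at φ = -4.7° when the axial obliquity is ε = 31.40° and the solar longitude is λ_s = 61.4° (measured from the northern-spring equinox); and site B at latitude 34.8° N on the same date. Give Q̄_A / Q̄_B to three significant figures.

Q̄_A / Q̄_B ≈ 0.697

— Configuration A (φ=-4.7°):
Solar declination: sin δ = sin ε · sin λ_s = sin 31.40° × sin 61.4° = 0.45744, so δ = +27.222°.
cos H₀ = −tan(-4.7°) tan(+27.222°) = 0.0423, H₀ = 1.5285 rad.
Bracket: H₀ sin φ sin δ + cos φ cos δ sin H₀ = 1.5285×-0.08194×0.45744 + 0.99664×0.88924×0.99911 = -0.057292 + 0.885463 = 0.828171.
Q̄ = (S₀/π) × [bracket] = (1883/π) × 0.828171 = 496.39 W/m².
— Configuration B (φ=+34.8°):
cos H₀ = −tan(+34.8°) tan(+27.222°) = -0.3575, H₀ = 1.9364 rad.
Bracket: H₀ sin φ sin δ + cos φ cos δ sin H₀ = 1.9364×0.57071×0.45744 + 0.82115×0.88924×0.93390 = 0.505527 + 0.681933 = 1.187460.
Q̄ = (S₀/π) × [bracket] = (1883/π) × 1.187460 = 711.74 W/m².
Ratio Q̄_A / Q̄_B = 496.39 / 711.74 = 0.6974.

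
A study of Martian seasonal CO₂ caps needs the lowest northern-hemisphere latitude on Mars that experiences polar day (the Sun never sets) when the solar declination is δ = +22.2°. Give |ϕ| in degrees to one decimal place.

Polar day requires cos h₀ = −tan ϕ tan δ ≤ −1, i.e. tan ϕ tan δ ≥ 1.
The boundary is |tan ϕ| · |tan δ| = 1, so |ϕ| = 90° − |δ| = 90° − 22.2° = 67.8° in the northern hemisphere.

|ϕ| = 67.8°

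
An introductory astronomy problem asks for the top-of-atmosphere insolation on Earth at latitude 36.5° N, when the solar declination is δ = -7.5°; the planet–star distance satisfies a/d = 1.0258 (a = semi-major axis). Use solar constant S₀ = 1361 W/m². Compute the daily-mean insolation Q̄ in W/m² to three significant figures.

cos H₀ = −tan(+36.5°) tan(-7.500°) = 0.0974, H₀ = 1.4732 rad.
Bracket: H₀ sin φ sin δ + cos φ cos δ sin H₀ = 1.4732×0.59482×-0.13053 + 0.80386×0.99144×0.99524 = -0.114382 + 0.793185 = 0.678803.
Inverse-square distance factor (a/d)² = 1.0258² = 1.052266.
Q̄ = (S₀/π) × 1.052266 × [bracket] = (1361/π) × 1.052266 × 0.678803 = 309.4 W/m².

Q̄ ≈ 309 W/m²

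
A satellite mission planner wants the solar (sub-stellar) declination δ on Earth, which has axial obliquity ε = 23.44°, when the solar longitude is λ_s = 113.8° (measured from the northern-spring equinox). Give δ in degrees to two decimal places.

sin δ = sin ε · sin λ_s = sin 23.44° × sin 113.8° = 0.363960.
δ = arcsin(0.363960) = +21.34°.

δ = +21.34°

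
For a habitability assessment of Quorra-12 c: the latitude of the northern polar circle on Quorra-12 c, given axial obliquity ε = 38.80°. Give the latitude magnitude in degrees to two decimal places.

51.20°

The polar circle is the lowest latitude that experiences at least one full rotation of continuous daylight at the northern-summer solstice; it lies at |φ| = 90° − ε = 90° − 38.80° = 51.20°.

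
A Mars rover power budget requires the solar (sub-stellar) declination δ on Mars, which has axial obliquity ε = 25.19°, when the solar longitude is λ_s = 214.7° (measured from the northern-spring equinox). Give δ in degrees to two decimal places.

sin δ = sin ε · sin λ_s = sin 25.19° × sin 214.7° = -0.242298.
δ = arcsin(-0.242298) = -14.02°.

δ = -14.02°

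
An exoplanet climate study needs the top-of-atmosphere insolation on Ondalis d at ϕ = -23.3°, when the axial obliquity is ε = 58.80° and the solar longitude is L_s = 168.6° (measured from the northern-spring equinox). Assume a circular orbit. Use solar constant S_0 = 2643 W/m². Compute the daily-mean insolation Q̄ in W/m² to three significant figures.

Q̄ ≈ 675 W/m²

Solar declination: sin δ = sin ε · sin L_s = sin 58.80° × sin 168.6° = 0.16907, so δ = +9.734°.
cos h₀ = −tan(-23.3°) tan(+9.734°) = 0.0739, h₀ = 1.4969 rad.
Bracket: h₀ sin ϕ sin δ + cos ϕ cos δ sin h₀ = 1.4969×-0.39555×0.16907 + 0.91845×0.98560×0.99727 = -0.100106 + 0.902753 = 0.802647.
Q̄ = (S_0/π) × [bracket] = (2643/π) × 0.802647 = 675.3 W/m².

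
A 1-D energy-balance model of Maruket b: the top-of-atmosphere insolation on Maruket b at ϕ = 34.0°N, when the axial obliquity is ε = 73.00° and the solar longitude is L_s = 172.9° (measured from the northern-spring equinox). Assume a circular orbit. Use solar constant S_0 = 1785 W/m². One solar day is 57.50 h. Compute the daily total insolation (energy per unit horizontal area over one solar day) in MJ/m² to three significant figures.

109 MJ/m²

Solar declination: sin δ = sin ε · sin L_s = sin 73.00° × sin 172.9° = 0.11820, so δ = +6.788°.
cos h₀ = −tan(+34.0°) tan(+6.788°) = -0.0803, h₀ = 1.6512 rad.
Bracket: h₀ sin ϕ sin δ + cos ϕ cos δ sin h₀ = 1.6512×0.55919×0.11820 + 0.82904×0.99299×0.99677 = 0.109138 + 0.820569 = 0.929707.
Q̄ = (S_0/π) × [bracket] = (1785/π) × 0.929707 = 528.24 W/m².
Daily total = Q̄ × 57.50 h × 3600 s/h = 528.24 × 57.50 × 3600 / 10⁶ = 109.3 MJ/m².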